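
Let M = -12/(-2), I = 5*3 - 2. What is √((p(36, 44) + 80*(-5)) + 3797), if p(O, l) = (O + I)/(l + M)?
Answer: √339798/10 ≈ 58.292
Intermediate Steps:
I = 13 (I = 15 - 2 = 13)
M = 6 (M = -12*(-½) = 6)
p(O, l) = (13 + O)/(6 + l) (p(O, l) = (O + 13)/(l + 6) = (13 + O)/(6 + l))
√((p(36, 44) + 80*(-5)) + 3797) = √(((13 + 36)/(6 + 44) + 80*(-5)) + 3797) = √((49/50 - 400) + 3797) = √(-19951/50 + 3797) = √(169899/50) = √339798/10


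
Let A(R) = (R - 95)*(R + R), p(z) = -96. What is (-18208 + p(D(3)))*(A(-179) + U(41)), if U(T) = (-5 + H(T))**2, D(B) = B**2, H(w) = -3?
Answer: -1796647424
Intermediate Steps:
A(R) = 2*R*(-95 + R) (A(R) = (-95 + R)*(2*R) = 2*R*(-95 + R))
U(T) = 64 (U(T) = (-5 - 3)**2 = (-8)**2 = 64)
(-18208 + p(D(3)))*(A(-179) + U(41)) = (-18208 - 96)*(2*(-179)*(-95 - 179) + 64) = -18304*(2*(-179)*(-274) + 64) = -18304*(98092 + 64) = -18304*98156 = -1796647424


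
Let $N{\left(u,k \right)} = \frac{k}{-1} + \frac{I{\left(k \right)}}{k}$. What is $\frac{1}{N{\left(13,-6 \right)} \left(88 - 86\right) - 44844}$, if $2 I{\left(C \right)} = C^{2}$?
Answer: $- \frac{1}{44838} \approx -2.2302 \cdot 10^{-5}$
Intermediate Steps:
$I{\left(C \right)} = \frac{C^{2}}{2}$
$N{\left(u,k \right)} = - \frac{k}{2}$ ($N{\left(u,k \right)} = \frac{k}{-1} + \frac{\frac{1}{2} k^{2}}{k} = k \left(-1\right) + \frac{k}{2} = - k + \frac{k}{2} = - \frac{k}{2}$)
$\frac{1}{N{\left(13,-6 \right)} \left(88 - 86\right) - 44844} = \frac{1}{\left(- \frac{1}{2}\right) \left(-6\right) \left(88 - 86\right) - 44844} = \frac{1}{3 \cdot 2 - 44844} = \frac{1}{6 - 44844} = \frac{1}{-44838} = - \frac{1}{44838}$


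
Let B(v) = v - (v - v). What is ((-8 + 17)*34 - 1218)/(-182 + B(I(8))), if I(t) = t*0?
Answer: 456/91 ≈ 5.0110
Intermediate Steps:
I(t) = 0
B(v) = v (B(v) = v - 1*0 = v + 0 = v)
((-8 + 17)*34 - 1218)/(-182 + B(I(8))) = ((-8 + 17)*34 - 1218)/(-182 + 0) = (9*34 - 1218)/(-182) = (306 - 1218)*(-1/182) = -912*(-1/182) = 456/91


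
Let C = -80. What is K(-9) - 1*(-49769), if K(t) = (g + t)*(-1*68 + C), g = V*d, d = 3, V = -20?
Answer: 59981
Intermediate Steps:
g = -60 (g = -20*3 = -60)
K(t) = 8880 - 148*t (K(t) = (-60 + t)*(-1*68 - 80) = (-60 + t)*(-68 - 80) = (-60 + t)*(-148) = 8880 - 148*t)
K(-9) - 1*(-49769) = (8880 - 148*(-9)) - 1*(-49769) = (8880 + 1332) + 49769 = 10212 + 49769 = 59981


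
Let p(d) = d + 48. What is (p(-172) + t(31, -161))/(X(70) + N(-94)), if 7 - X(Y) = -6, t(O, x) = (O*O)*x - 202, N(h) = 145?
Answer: -155047/158 ≈ -981.31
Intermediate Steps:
t(O, x) = -202 + x*O**2 (t(O, x) = O**2*x - 202 = x*O**2 - 202 = -202 + x*O**2)
X(Y) = 13 (X(Y) = 7 - 1*(-6) = 7 + 6 = 13)
p(d) = 48 + d
(p(-172) + t(31, -161))/(X(70) + N(-94)) = ((48 - 172) + (-202 - 161*31**2))/(13 + 145) = (-124 + (-202 - 161*961))/158 = (-124 + (-202 - 154721))*(1/158) = (-124 - 154923)*(1/158) = -155047*1/158 = -155047/158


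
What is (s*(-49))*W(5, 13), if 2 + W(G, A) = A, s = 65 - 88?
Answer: 12397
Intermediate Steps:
s = -23
W(G, A) = -2 + A
(s*(-49))*W(5, 13) = (-23*(-49))*(-2 + 13) = 1127*11 = 12397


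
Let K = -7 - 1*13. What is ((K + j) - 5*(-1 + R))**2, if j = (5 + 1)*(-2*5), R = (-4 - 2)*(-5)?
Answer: 50625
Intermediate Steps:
R = 30 (R = -6*(-5) = 30)
j = -60 (j = 6*(-10) = -60)
K = -20 (K = -7 - 13 = -20)
((K + j) - 5*(-1 + R))**2 = ((-20 - 60) - 5*(-1 + 30))**2 = (-80 - 5*29)**2 = (-80 - 145)**2 = (-225)**2 = 50625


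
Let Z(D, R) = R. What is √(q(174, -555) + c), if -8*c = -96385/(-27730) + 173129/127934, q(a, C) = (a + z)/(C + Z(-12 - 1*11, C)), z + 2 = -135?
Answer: I*√8165421395579370/113221590 ≈ 0.79811*I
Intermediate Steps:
z = -137 (z = -2 - 135 = -137)
q(a, C) = (-137 + a)/(2*C) (q(a, C) = (a - 137)/(C + C) = (-137 + a)/((2*C)) = (-137 + a)*(1/(2*C)) = (-137 + a)/(2*C))
c = -2278163/3774053 (c = -(-96385/(-27730) + 173129/127934)/8 = -(-96385*(-1/27730) + 173129*(1/127934))/8 = -(19277/5546 + 173129/127934)/8 = -⅛*18225304/3774053 = -2278163/3774053 ≈ -0.60364)
√(q(174, -555) + c) = √((½)*(-137 + 174)/(-555) - 2278163/3774053) = √((½)*(-1/555)*37 - 2278163/3774053) = √(-1/30 - 2278163/3774053) = √(-72118943/113221590) = I*√8165421395579370/113221590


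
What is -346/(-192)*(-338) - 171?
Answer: -37445/48 ≈ -780.10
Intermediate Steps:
-346/(-192)*(-338) - 171 = -346*(-1/192)*(-338) - 171 = (173/96)*(-338) - 171 = -29237/48 - 171 = -37445/48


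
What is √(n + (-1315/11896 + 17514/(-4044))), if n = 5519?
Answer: √22157077531413598/2004476 ≈ 74.260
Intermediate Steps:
√(n + (-1315/11896 + 17514/(-4044))) = √(5519 + (-1315/11896 + 17514/(-4044))) = √(5519 + (-1315*1/11896 + 17514*(-1/4044))) = √(5519 + (-1315/11896 - 2919/674)) = √(5519 - 17805367/4008952) = √(22107600721/4008952) = √22157077531413598/2004476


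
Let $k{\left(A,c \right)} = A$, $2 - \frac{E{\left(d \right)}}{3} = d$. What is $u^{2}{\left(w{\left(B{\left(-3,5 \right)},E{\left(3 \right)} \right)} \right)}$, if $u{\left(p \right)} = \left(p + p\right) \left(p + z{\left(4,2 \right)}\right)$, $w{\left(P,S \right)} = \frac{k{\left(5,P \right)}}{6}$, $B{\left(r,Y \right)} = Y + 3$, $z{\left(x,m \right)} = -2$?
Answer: $\frac{1225}{324} \approx 3.7809$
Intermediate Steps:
$E{\left(d \right)} = 6 - 3 d$
$B{\left(r,Y \right)} = 3 + Y$
$w{\left(P,S \right)} = \frac{5}{6}$
$u{\left(p \right)} = 2 p \left(-2 + p\right)$ ($u{\left(p \right)} = \left(p + p\right) \left(p - 2\right) = 2 p \left(-2 + p\right)$)
$u^{2}{\left(w{\left(B{\left(-3,5 \right)},E{\left(3 \right)} \right)} \right)} = \left(2 \cdot \frac{5}{6} \left(-2 + \frac{5}{6}\right)\right)^{2} = \left(2 \cdot \frac{5}{6} \left(- \frac{7}{6}\right)\right)^{2} = \left(- \frac{35}{18}\right)^{2} = \frac{1225}{324}$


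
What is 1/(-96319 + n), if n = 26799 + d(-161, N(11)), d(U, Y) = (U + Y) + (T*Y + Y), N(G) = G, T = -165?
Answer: -1/71474 ≈ -1.3991e-5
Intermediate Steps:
d(U, Y) = U - 163*Y (d(U, Y) = (U + Y) + (-165*Y + Y) = (U + Y) - 164*Y = U - 163*Y)
n = 24845 (n = 26799 + (-161 - 163*11) = 26799 + (-161 - 1793) = 26799 - 1954 = 24845)
1/(-96319 + n) = 1/(-96319 + 24845) = 1/(-71474) = -1/71474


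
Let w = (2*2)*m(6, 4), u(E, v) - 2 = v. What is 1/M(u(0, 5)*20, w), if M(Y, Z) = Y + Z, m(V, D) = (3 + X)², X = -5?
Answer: 1/156 ≈ 0.0064103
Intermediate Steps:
m(V, D) = 4 (m(V, D) = (3 - 5)² = (-2)² = 4)
u(E, v) = 2 + v
w = 16 (w = (2*2)*4 = 4*4 = 16)
1/M(u(0, 5)*20, w) = 1/((2 + 5)*20 + 16) = 1/(7*20 + 16) = 1/(140 + 16) = 1/156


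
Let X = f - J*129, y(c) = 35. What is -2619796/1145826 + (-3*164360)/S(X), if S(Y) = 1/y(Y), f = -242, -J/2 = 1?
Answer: -9887219281298/572913 ≈ -1.7258e+7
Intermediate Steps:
J = -2 (J = -2*1 = -2)
X = 16 (X = -242 - (-2)*129 = -242 - 1*(-258) = -242 + 258 = 16)
S(Y) = 1/35
-2619796/1145826 + (-3*164360)/S(X) = -2619796/1145826 + (-3*164360)/(1/35) = -2619796*1/1145826 - 493080*35 = -1309898/572913 - 17257800 = -9887219281298/572913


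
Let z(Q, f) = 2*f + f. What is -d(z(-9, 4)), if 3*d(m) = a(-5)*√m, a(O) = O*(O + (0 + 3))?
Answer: -20*√3/3 ≈ -11.547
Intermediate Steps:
a(O) = O*(3 + O) (a(O) = O*(O + 3) = O*(3 + O))
z(Q, f) = 3*f
d(m) = 10*√m/3 (d(m) = ((-5*(3 - 5))*√m)/3 = ((-5*(-2))*√m)/3 = (10*√m)/3 = 10*√m/3)
-d(z(-9, 4)) = -10*√(3*4)/3 = -10*√12/3 = -10*2*√3/3 = -20*√3/3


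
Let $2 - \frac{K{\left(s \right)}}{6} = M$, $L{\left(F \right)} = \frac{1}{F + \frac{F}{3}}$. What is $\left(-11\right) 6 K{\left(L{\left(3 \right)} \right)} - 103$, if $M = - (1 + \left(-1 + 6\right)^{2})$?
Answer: $-11191$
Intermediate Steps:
$L{\left(F \right)} = \frac{3}{4 F}$ ($L{\left(F \right)} = \frac{1}{F + F \frac{1}{3}} = \frac{1}{F + \frac{F}{3}} = \frac{1}{\frac{4}{3} F} = \frac{3}{4 F}$)
$M = -26$ ($M = - (1 + 5^{2}) = - (1 + 25) = \left(-1\right) 26 = -26$)
$K{\left(s \right)} = 168$ ($K{\left(s \right)} = 12 - -156 = 12 + 156 = 168$)
$\left(-11\right) 6 K{\left(L{\left(3 \right)} \right)} - 103 = \left(-11\right) 6 \cdot 168 - 103 = \left(-66\right) 168 - 103 = -11088 - 103 = -11191$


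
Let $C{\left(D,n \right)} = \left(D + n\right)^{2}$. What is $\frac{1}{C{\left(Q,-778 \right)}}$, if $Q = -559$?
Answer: $\frac{1}{1787569} \approx 5.5942 \cdot 10^{-7}$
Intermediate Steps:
$\frac{1}{C{\left(Q,-778 \right)}} = \frac{1}{\left(-559 - 778\right)^{2}} = \frac{1}{\left(-1337\right)^{2}} = \frac{1}{1787569}$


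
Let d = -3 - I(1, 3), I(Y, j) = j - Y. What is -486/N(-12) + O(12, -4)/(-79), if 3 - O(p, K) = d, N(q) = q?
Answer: 6383/158 ≈ 40.399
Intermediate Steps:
d = -5 (d = -3 - (3 - 1*1) = -3 - (3 - 1) = -3 - 1*2 = -3 - 2 = -5)
O(p, K) = 8 (O(p, K) = 3 - 1*(-5) = 3 + 5 = 8)
-486/N(-12) + O(12, -4)/(-79) = -486/(-12) + 8/(-79) = -486*(-1/12) + 8*(-1/79) = 81/2 - 8/79 = 6383/158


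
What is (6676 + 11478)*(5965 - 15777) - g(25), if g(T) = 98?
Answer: -178127146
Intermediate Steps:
(6676 + 11478)*(5965 - 15777) - g(25) = (6676 + 11478)*(5965 - 15777) - 1*98 = 18154*(-9812) - 98 = -178127048 - 98 = -178127146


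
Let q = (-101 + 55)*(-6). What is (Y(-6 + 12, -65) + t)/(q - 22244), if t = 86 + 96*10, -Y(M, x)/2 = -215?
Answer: -369/5492 ≈ -0.067189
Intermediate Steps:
Y(M, x) = 430 (Y(M, x) = -2*(-215) = 430)
t = 1046 (t = 86 + 960 = 1046)
q = 276 (q = -46*(-6) = 276)
(Y(-6 + 12, -65) + t)/(q - 22244) = (430 + 1046)/(276 - 22244) = 1476/(-21968) = 1476*(-1/21968) = -369/5492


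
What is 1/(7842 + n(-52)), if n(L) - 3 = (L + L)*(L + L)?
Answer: 1/18661 ≈ 5.3588e-5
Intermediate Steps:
n(L) = 3 + 4*L**2 (n(L) = 3 + (L + L)*(L + L) = 3 + (2*L)*(2*L) = 3 + 4*L**2)
1/(7842 + n(-52)) = 1/(7842 + (3 + 4*(-52)**2)) = 1/(7842 + (3 + 4*2704)) = 1/(7842 + (3 + 10816)) = 1/(7842 + 10819) = 1/18661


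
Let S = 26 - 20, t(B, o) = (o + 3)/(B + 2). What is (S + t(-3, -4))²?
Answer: 49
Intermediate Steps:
t(B, o) = (3 + o)/(2 + B)
S = 6
(S + t(-3, -4))² = (6 + (3 - 4)/(2 - 3))² = (6 - 1/(-1))² = (6 - 1*(-1))² = (6 + 1)² = 7² = 49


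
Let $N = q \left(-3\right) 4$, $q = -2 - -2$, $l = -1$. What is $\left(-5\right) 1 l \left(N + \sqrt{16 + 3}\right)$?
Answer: $5 \sqrt{19} \approx 21.794$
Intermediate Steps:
$q = 0$ ($q = -2 + 2 = 0$)
$N = 0$ ($N = 0 \left(-3\right) 4 = 0 \cdot 4 = 0$)
$\left(-5\right) 1 l \left(N + \sqrt{16 + 3}\right) = \left(-5\right) 1 \left(-1\right) \left(0 + \sqrt{16 + 3}\right) = \left(-5\right) \left(-1\right) \left(0 + \sqrt{19}\right) = 5 \sqrt{19}$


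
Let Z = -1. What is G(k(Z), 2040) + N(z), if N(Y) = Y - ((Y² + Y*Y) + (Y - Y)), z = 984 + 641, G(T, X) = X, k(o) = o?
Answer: -5277585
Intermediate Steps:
z = 1625
N(Y) = Y - 2*Y² (N(Y) = Y - ((Y² + Y²) + 0) = Y - (2*Y² + 0) = Y - 2*Y²)
G(k(Z), 2040) + N(z) = 2040 + 1625*(1 - 2*1625) = 2040 + 1625*(1 - 3250) = 2040 + 1625*(-3249) = 2040 - 5279625 = -5277585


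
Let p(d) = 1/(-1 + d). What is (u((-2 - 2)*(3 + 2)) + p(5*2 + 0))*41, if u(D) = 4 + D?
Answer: -5863/9 ≈ -651.44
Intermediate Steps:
(u((-2 - 2)*(3 + 2)) + p(5*2 + 0))*41 = ((4 + (-2 - 2)*(3 + 2)) + 1/(-1 + (5*2 + 0)))*41 = ((4 - 4*5) + 1/(-1 + (10 + 0)))*41 = ((4 - 20) + 1/(-1 + 10))*41 = (-16 + 1/9)*41 = -143/9*41 = -5863/9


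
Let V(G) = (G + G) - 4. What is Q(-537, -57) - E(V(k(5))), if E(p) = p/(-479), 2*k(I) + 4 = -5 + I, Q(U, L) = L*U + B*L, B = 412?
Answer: 3412867/479 ≈ 7125.0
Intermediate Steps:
Q(U, L) = 412*L + L*U (Q(U, L) = L*U + 412*L = 412*L + L*U)
k(I) = -9/2 + I/2 (k(I) = -2 + (-5 + I)/2 = -2 + (-5/2 + I/2) = -9/2 + I/2)
V(G) = -4 + 2*G (V(G) = 2*G - 4 = -4 + 2*G)
E(p) = -p/479 (E(p) = p*(-1/479) = -p/479)
Q(-537, -57) - E(V(k(5))) = -57*(412 - 537) - (-1)*(-4 + 2*(-9/2 + (½)*5))/479 = -57*(-125) - (-1)*(-4 + 2*(-9/2 + 5/2))/479 = 7125 - (-1)*(-4 + 2*(-2))/479 = 7125 - (-1)*(-4 - 4)/479 = 7125 - (-1)*(-8)/479 = 7125 - 1*8/479 = 7125 - 8/479 = 3412867/479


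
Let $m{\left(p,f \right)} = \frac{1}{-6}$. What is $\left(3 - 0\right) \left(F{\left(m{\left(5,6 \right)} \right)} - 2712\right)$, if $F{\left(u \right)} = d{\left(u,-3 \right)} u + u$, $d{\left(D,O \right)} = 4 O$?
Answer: $- \frac{16261}{2} \approx -8130.5$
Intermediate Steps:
$m{\left(p,f \right)} = - \frac{1}{6}$
$F{\left(u \right)} = - 11 u$ ($F{\left(u \right)} = 4 \left(-3\right) u + u = - 12 u + u = - 11 u$)
$\left(3 - 0\right) \left(F{\left(m{\left(5,6 \right)} \right)} - 2712\right) = \left(3 - 0\right) \left(\left(-11\right) \left(- \frac{1}{6}\right) - 2712\right) = \left(3 + 0\right) \left(\frac{11}{6} - 2712\right) = 3 \left(- \frac{16261}{6}\right) = - \frac{16261}{2}$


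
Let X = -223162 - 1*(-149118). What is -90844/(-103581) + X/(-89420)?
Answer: 232247383/136209015 ≈ 1.7051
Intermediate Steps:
X = -74044 (X = -223162 + 149118 = -74044)
-90844/(-103581) + X/(-89420) = -90844/(-103581) - 74044/(-89420) = -90844*(-1/103581) - 74044*(-1/89420) = 90844/103581 + 18511/22355 = 232247383/136209015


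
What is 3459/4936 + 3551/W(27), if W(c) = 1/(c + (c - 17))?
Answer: 648529691/4936 ≈ 1.3139e+5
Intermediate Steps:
W(c) = 1/(-17 + 2*c) (W(c) = 1/(c + (-17 + c)) = 1/(-17 + 2*c))
3459/4936 + 3551/W(27) = 3459/4936 + 3551/(1/(-17 + 2*27)) = 3459*(1/4936) + 3551/(1/(-17 + 54)) = 3459/4936 + 3551/(1/37) = 3459/4936 + 3551*37 = 3459/4936 + 131387 = 648529691/4936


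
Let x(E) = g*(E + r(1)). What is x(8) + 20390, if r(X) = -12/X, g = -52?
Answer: 20598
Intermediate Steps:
x(E) = 624 - 52*E (x(E) = -52*(E - 12/1) = -52*(E - 12*1) = -52*(E - 12) = -52*(-12 + E) = 624 - 52*E)
x(8) + 20390 = (624 - 52*8) + 20390 = (624 - 416) + 20390 = 208 + 20390 = 20598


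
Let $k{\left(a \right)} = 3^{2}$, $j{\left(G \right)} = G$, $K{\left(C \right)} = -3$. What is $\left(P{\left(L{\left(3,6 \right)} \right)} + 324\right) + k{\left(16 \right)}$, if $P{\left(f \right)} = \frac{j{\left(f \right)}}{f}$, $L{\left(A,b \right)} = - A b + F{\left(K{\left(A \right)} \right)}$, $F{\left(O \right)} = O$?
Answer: $334$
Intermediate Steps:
$L{\left(A,b \right)} = -3 - A b$ ($L{\left(A,b \right)} = - A b - 3 = -3 - A b$)
$P{\left(f \right)} = 1$ ($P{\left(f \right)} = \frac{f}{f} = 1$)
$k{\left(a \right)} = 9$
$\left(P{\left(L{\left(3,6 \right)} \right)} + 324\right) + k{\left(16 \right)} = \left(1 + 324\right) + 9 = 325 + 9 = 334$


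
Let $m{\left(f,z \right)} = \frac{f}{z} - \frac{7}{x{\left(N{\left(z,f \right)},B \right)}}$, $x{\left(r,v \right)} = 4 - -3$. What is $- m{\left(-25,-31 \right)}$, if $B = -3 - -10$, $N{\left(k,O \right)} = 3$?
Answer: $\frac{6}{31} \approx 0.19355$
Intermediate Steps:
$B = 7$ ($B = -3 + 10 = 7$)
$x{\left(r,v \right)} = 7$ ($x{\left(r,v \right)} = 4 + 3 = 7$)
$m{\left(f,z \right)} = -1 + \frac{f}{z}$ ($m{\left(f,z \right)} = \frac{f}{z} - \frac{7}{7} = \frac{f}{z} - 1 = -1 + \frac{f}{z}$)
$- m{\left(-25,-31 \right)} = - \frac{-25 - -31}{-31} = - \frac{\left(-1\right) \left(-25 + 31\right)}{31} = - \frac{\left(-1\right) 6}{31} = \left(-1\right) \left(- \frac{6}{31}\right) = \frac{6}{31}$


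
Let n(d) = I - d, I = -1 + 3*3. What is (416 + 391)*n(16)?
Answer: -6456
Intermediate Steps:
I = 8 (I = -1 + 9 = 8)
n(d) = 8 - d
(416 + 391)*n(16) = (416 + 391)*(8 - 1*16) = 807*(8 - 16) = 807*(-8) = -6456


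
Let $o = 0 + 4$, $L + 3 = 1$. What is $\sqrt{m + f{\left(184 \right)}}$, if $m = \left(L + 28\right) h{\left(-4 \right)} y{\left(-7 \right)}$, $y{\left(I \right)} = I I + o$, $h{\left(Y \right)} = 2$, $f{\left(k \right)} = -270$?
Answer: $\sqrt{2486} \approx 49.86$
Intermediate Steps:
$L = -2$ ($L = -3 + 1 = -2$)
$o = 4$
$y{\left(I \right)} = 4 + I^{2}$ ($y{\left(I \right)} = I I + 4 = I^{2} + 4 = 4 + I^{2}$)
$m = 2756$ ($m = \left(-2 + 28\right) 2 \left(4 + \left(-7\right)^{2}\right) = 26 \cdot 2 \left(4 + 49\right) = 52 \cdot 53 = 2756$)
$\sqrt{m + f{\left(184 \right)}} = \sqrt{2756 - 270} = \sqrt{2486}$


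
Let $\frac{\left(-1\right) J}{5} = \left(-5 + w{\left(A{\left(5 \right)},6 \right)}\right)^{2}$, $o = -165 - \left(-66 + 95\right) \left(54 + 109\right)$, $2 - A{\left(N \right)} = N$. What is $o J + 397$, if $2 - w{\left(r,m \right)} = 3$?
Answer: $880957$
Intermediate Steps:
$A{\left(N \right)} = 2 - N$
$w{\left(r,m \right)} = -1$ ($w{\left(r,m \right)} = 2 - 3 = -1$)
$o = -4892$ ($o = -165 - 29 \cdot 163 = -165 - 4727 = -4892$)
$J = -180$ ($J = - 5 \left(-5 - 1\right)^{2} = - 5 \left(-6\right)^{2} = \left(-5\right) 36 = -180$)
$o J + 397 = \left(-4892\right) \left(-180\right) + 397 = 880560 + 397 = 880957$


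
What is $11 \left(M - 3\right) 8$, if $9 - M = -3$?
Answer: $792$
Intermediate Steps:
$M = 12$ ($M = 9 - -3 = 9 + 3 = 12$)
$11 \left(M - 3\right) 8 = 11 \left(12 - 3\right) 8 = 11 \cdot 9 \cdot 8 = 11 \cdot 72 = 792$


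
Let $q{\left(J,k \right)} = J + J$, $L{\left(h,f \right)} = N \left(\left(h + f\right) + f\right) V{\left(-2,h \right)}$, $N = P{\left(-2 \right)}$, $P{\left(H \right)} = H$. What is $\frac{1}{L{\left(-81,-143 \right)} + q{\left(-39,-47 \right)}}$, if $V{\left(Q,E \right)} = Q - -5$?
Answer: $\frac{1}{2124} \approx 0.00047081$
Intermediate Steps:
$N = -2$
$V{\left(Q,E \right)} = 5 + Q$ ($V{\left(Q,E \right)} = Q + 5 = 5 + Q$)
$L{\left(h,f \right)} = - 12 f - 6 h$ ($L{\left(h,f \right)} = - 2 \left(\left(h + f\right) + f\right) \left(5 - 2\right) = - 2 \left(\left(f + h\right) + f\right) 3 = - 2 \left(h + 2 f\right) 3 = \left(- 4 f - 2 h\right) 3 = - 12 f - 6 h$)
$q{\left(J,k \right)} = 2 J$
$\frac{1}{L{\left(-81,-143 \right)} + q{\left(-39,-47 \right)}} = \frac{1}{\left(\left(-12\right) \left(-143\right) - -486\right) + 2 \left(-39\right)} = \frac{1}{\left(1716 + 486\right) - 78} = \frac{1}{2202 - 78} = \frac{1}{2124}$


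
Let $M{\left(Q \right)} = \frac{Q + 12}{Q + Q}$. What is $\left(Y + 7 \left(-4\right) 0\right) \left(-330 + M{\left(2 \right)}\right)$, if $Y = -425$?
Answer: $\frac{277525}{2} \approx 1.3876 \cdot 10^{5}$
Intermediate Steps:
$M{\left(Q \right)} = \frac{12 + Q}{2 Q}$
$\left(Y + 7 \left(-4\right) 0\right) \left(-330 + M{\left(2 \right)}\right) = \left(-425 + 7 \left(-4\right) 0\right) \left(-330 + \frac{12 + 2}{2 \cdot 2}\right) = \left(-425 - 0\right) \left(-330 + \frac{1}{2} \cdot \frac{1}{2} \cdot 14\right) = \left(-425 + 0\right) \left(-330 + \frac{7}{2}\right) = \left(-425\right) \left(- \frac{653}{2}\right) = \frac{277525}{2}$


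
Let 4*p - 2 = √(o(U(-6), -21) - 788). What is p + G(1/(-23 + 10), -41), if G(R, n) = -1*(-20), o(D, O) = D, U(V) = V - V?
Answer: 41/2 + I*√197/2 ≈ 20.5 + 7.0178*I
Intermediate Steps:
U(V) = 0
G(R, n) = 20
p = ½ + I*√197/2 (p = ½ + √(0 - 788)/4 = ½ + √(-788)/4 = ½ + (2*I*√197)/4 = ½ + I*√197/2 ≈ 0.5 + 7.0178*I)
p + G(1/(-23 + 10), -41) = (½ + I*√197/2) + 20 = 41/2 + I*√197/2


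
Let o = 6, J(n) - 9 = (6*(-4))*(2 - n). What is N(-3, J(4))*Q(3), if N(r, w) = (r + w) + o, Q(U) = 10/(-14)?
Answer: -300/7 ≈ -42.857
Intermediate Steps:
J(n) = -39 + 24*n (J(n) = 9 + (6*(-4))*(2 - n) = 9 - 24*(2 - n) = 9 + (-48 + 24*n) = -39 + 24*n)
Q(U) = -5/7 (Q(U) = 10*(-1/14) = -5/7)
N(r, w) = 6 + r + w (N(r, w) = (r + w) + 6 = 6 + r + w)
N(-3, J(4))*Q(3) = (6 - 3 + (-39 + 24*4))*(-5/7) = (6 - 3 + (-39 + 96))*(-5/7) = (6 - 3 + 57)*(-5/7) = 60*(-5/7) = -300/7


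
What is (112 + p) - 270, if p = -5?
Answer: -163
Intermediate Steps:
(112 + p) - 270 = (112 - 5) - 270 = 107 - 270 = -163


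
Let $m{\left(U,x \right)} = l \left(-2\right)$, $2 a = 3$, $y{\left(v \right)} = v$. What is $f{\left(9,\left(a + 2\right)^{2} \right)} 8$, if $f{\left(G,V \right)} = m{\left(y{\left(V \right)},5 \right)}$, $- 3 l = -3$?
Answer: $-16$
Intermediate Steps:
$l = 1$ ($l = \left(- \frac{1}{3}\right) \left(-3\right) = 1$)
$a = \frac{3}{2}$ ($a = \frac{1}{2} \cdot 3 = \frac{3}{2} \approx 1.5$)
$m{\left(U,x \right)} = -2$ ($m{\left(U,x \right)} = 1 \left(-2\right) = -2$)
$f{\left(G,V \right)} = -2$
$f{\left(9,\left(a + 2\right)^{2} \right)} 8 = \left(-2\right) 8 = -16$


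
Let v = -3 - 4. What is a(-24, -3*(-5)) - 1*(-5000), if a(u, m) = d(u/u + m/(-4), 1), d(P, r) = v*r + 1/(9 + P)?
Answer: 124829/25 ≈ 4993.2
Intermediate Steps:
v = -7
d(P, r) = 1/(9 + P) - 7*r (d(P, r) = -7*r + 1/(9 + P) = 1/(9 + P) - 7*r)
a(u, m) = (-69 + 7*m/4)/(10 - m/4) (a(u, m) = (1 - 63*1 - 7*(u/u + m/(-4))*1)/(9 + (u/u + m/(-4))) = (1 - 63 - 7*(1 + m*(-¼))*1)/(9 + (1 + m*(-¼))) = (1 - 63 - 7*(1 - m/4)*1)/(9 + (1 - m/4)) = (1 - 63 + (-7 + 7*m/4))/(10 - m/4) = (-69 + 7*m/4)/(10 - m/4))
a(-24, -3*(-5)) - 1*(-5000) = (276 - (-21)*(-5))/(-40 - 3*(-5)) - 1*(-5000) = (276 - 7*15)/(-40 + 15) + 5000 = (276 - 105)/(-25) + 5000 = -1/25*171 + 5000 = -171/25 + 5000 = 124829/25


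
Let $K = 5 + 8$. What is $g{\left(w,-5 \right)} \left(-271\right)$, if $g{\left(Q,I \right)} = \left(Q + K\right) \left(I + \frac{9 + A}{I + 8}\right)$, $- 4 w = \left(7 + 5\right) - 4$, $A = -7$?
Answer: $\frac{38753}{3} \approx 12918.0$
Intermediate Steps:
$w = -2$ ($w = - \frac{\left(7 + 5\right) - 4}{4} = - \frac{12 - 4}{4} = \left(- \frac{1}{4}\right) 8 = -2$)
$K = 13$
$g{\left(Q,I \right)} = \left(13 + Q\right) \left(I + \frac{2}{8 + I}\right)$ ($g{\left(Q,I \right)} = \left(Q + 13\right) \left(I + \frac{9 - 7}{I + 8}\right) = \left(13 + Q\right) \left(I + \frac{2}{8 + I}\right)$)
$g{\left(w,-5 \right)} \left(-271\right) = \frac{26 + 2 \left(-2\right) + 13 \left(-5\right)^{2} + 104 \left(-5\right) - 2 \left(-5\right)^{2} + 8 \left(-5\right) \left(-2\right)}{8 - 5} \left(-271\right) = \frac{26 - 4 + 13 \cdot 25 - 520 - 50 + 80}{3} \left(-271\right) = \frac{26 - 4 + 325 - 520 - 50 + 80}{3} \left(-271\right) = \frac{1}{3} \left(-143\right) \left(-271\right) = \left(- \frac{143}{3}\right) \left(-271\right) = \frac{38753}{3}$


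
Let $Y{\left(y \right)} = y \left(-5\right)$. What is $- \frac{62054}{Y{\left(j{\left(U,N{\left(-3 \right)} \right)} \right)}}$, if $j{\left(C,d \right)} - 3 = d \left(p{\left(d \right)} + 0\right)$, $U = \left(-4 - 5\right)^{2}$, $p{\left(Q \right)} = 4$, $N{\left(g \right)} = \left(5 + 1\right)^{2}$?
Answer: $\frac{62054}{735} \approx 84.427$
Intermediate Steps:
$N{\left(g \right)} = 36$ ($N{\left(g \right)} = 6^{2} = 36$)
$U = 81$ ($U = \left(-9\right)^{2} = 81$)
$j{\left(C,d \right)} = 3 + 4 d$ ($j{\left(C,d \right)} = 3 + d \left(4 + 0\right) = 3 + d 4 = 3 + 4 d$)
$Y{\left(y \right)} = - 5 y$
$- \frac{62054}{Y{\left(j{\left(U,N{\left(-3 \right)} \right)} \right)}} = - \frac{62054}{\left(-5\right) \left(3 + 4 \cdot 36\right)} = - \frac{62054}{\left(-5\right) \left(3 + 144\right)} = - \frac{62054}{\left(-5\right) 147} = - \frac{62054}{-735} = \left(-62054\right) \left(- \frac{1}{735}\right) = \frac{62054}{735}$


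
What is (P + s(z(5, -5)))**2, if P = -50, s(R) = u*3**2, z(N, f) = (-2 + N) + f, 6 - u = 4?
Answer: 1024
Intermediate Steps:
u = 2 (u = 6 - 1*4 = 6 - 4 = 2)
z(N, f) = -2 + N + f
s(R) = 18 (s(R) = 2*3**2 = 2*9 = 18)
(P + s(z(5, -5)))**2 = (-50 + 18)**2 = (-32)**2 = 1024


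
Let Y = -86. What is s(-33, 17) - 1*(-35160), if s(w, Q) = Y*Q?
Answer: 33698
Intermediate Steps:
s(w, Q) = -86*Q
s(-33, 17) - 1*(-35160) = -86*17 - 1*(-35160) = -1462 + 35160 = 33698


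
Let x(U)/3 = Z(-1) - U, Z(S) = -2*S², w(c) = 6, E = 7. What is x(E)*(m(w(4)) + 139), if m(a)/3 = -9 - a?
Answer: -2538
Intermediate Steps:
m(a) = -27 - 3*a (m(a) = 3*(-9 - a) = -27 - 3*a)
x(U) = -6 - 3*U (x(U) = 3*(-2*(-1)² - U) = 3*(-2*1 - U) = 3*(-2 - U) = -6 - 3*U)
x(E)*(m(w(4)) + 139) = (-6 - 3*7)*((-27 - 3*6) + 139) = (-6 - 21)*((-27 - 18) + 139) = -27*(-45 + 139) = -27*94 = -2538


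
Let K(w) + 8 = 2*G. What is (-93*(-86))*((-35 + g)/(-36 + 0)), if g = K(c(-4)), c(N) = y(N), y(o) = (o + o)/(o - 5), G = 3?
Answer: 49321/6 ≈ 8220.2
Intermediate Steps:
y(o) = 2*o/(-5 + o) (y(o) = (2*o)/(-5 + o) = 2*o/(-5 + o))
c(N) = 2*N/(-5 + N)
K(w) = -2 (K(w) = -8 + 2*3 = -8 + 6 = -2)
g = -2
(-93*(-86))*((-35 + g)/(-36 + 0)) = (-93*(-86))*((-35 - 2)/(-36 + 0)) = 7998*(-37/(-36)) = 7998*(-37*(-1/36)) = 7998*(37/36) = 49321/6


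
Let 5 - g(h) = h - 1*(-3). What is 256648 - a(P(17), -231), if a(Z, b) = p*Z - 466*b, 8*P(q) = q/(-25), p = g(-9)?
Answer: 29800587/200 ≈ 1.4900e+5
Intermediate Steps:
g(h) = 2 - h (g(h) = 5 - (h - 1*(-3)) = 5 - (h + 3) = 5 - (3 + h) = 5 + (-3 - h) = 2 - h)
p = 11 (p = 2 - 1*(-9) = 2 + 9 = 11)
P(q) = -q/200 (P(q) = (q/(-25))/8 = (q*(-1/25))/8 = (-q/25)/8 = -q/200)
a(Z, b) = -466*b + 11*Z (a(Z, b) = 11*Z - 466*b = -466*b + 11*Z)
256648 - a(P(17), -231) = 256648 - (-466*(-231) + 11*(-1/200*17)) = 256648 - (107646 + 11*(-17/200)) = 256648 - (107646 - 187/200) = 256648 - 1*21529013/200 = 256648 - 21529013/200 = 29800587/200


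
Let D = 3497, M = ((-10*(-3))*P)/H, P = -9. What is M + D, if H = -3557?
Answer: 12439099/3557 ≈ 3497.1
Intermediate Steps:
M = 270/3557 (M = (-10*(-3)*(-9))/(-3557) = (30*(-9))*(-1/3557) = -270*(-1/3557) = 270/3557 ≈ 0.075907)
M + D = 270/3557 + 3497 = 12439099/3557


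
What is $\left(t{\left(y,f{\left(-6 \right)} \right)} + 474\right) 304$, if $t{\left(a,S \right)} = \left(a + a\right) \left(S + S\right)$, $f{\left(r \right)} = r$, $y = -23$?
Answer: $311904$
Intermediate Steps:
$t{\left(a,S \right)} = 4 S a$ ($t{\left(a,S \right)} = 2 a 2 S = 4 S a$)
$\left(t{\left(y,f{\left(-6 \right)} \right)} + 474\right) 304 = \left(4 \left(-6\right) \left(-23\right) + 474\right) 304 = \left(552 + 474\right) 304 = 1026 \cdot 304 = 311904$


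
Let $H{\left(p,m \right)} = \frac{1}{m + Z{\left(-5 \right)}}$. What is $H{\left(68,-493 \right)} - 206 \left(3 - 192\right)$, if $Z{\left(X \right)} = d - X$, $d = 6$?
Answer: $\frac{18766187}{482} \approx 38934.0$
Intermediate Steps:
$Z{\left(X \right)} = 6 - X$
$H{\left(p,m \right)} = \frac{1}{11 + m}$ ($H{\left(p,m \right)} = \frac{1}{m + \left(6 - -5\right)} = \frac{1}{m + \left(6 + 5\right)} = \frac{1}{m + 11} = \frac{1}{11 + m}$)
$H{\left(68,-493 \right)} - 206 \left(3 - 192\right) = \frac{1}{11 - 493} - 206 \left(3 - 192\right) = \frac{1}{-482} - 206 \left(-189\right) = - \frac{1}{482} - -38934 = - \frac{1}{482} + 38934 = \frac{18766187}{482}$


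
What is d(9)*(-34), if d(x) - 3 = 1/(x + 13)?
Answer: -1139/11 ≈ -103.55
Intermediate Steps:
d(x) = 3 + 1/(13 + x) (d(x) = 3 + 1/(x + 13) = 3 + 1/(13 + x))
d(9)*(-34) = ((40 + 3*9)/(13 + 9))*(-34) = ((40 + 27)/22)*(-34) = ((1/22)*67)*(-34) = (67/22)*(-34) = -1139/11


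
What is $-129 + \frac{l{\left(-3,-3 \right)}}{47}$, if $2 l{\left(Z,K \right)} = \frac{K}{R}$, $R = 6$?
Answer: $- \frac{24253}{188} \approx -129.01$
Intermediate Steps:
$l{\left(Z,K \right)} = \frac{K}{12}$ ($l{\left(Z,K \right)} = \frac{K \frac{1}{6}}{2} = \frac{\frac{1}{6} K}{2} = \frac{K}{12}$)
$-129 + \frac{l{\left(-3,-3 \right)}}{47} = -129 + \frac{\frac{1}{12} \left(-3\right)}{47} = -129 - \frac{1}{188} = - \frac{24253}{188}$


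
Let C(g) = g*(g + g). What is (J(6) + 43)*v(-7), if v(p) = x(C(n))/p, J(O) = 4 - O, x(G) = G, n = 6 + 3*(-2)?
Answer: 0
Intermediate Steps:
n = 0 (n = 6 - 6 = 0)
C(g) = 2*g² (C(g) = g*(2*g) = 2*g²)
v(p) = 0 (v(p) = (2*0²)/p = (2*0)/p = 0/p = 0)
(J(6) + 43)*v(-7) = ((4 - 1*6) + 43)*0 = ((4 - 6) + 43)*0 = (-2 + 43)*0 = 41*0 = 0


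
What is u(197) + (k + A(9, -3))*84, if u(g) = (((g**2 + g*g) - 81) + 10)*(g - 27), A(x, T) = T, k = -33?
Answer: 13179966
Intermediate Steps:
u(g) = (-71 + 2*g**2)*(-27 + g) (u(g) = (((g**2 + g**2) - 81) + 10)*(-27 + g) = ((2*g**2 - 81) + 10)*(-27 + g) = ((-81 + 2*g**2) + 10)*(-27 + g) = (-71 + 2*g**2)*(-27 + g))
u(197) + (k + A(9, -3))*84 = (1917 - 71*197 - 54*197**2 + 2*197**3) + (-33 - 3)*84 = (1917 - 13987 - 54*38809 + 2*7645373) - 36*84 = (1917 - 13987 - 2095686 + 15290746) - 3024 = 13182990 - 3024 = 13179966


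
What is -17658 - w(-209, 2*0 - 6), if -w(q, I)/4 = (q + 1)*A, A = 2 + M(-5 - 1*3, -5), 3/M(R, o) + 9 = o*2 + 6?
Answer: -19130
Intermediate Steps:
M(R, o) = 3/(-3 + 2*o) (M(R, o) = 3/(-9 + (o*2 + 6)) = 3/(-9 + (2*o + 6)) = 3/(-9 + (6 + 2*o)) = 3/(-3 + 2*o))
A = 23/13 (A = 2 + 3/(-3 + 2*(-5)) = 2 + 3/(-3 - 10) = 2 + 3/(-13) = 2 + 3*(-1/13) = 2 - 3/13 = 23/13 ≈ 1.7692)
w(q, I) = -92/13 - 92*q/13 (w(q, I) = -4*(q + 1)*23/13 = -4*(1 + q)*23/13 = -4*(23/13 + 23*q/13) = -92/13 - 92*q/13)
-17658 - w(-209, 2*0 - 6) = -17658 - (-92/13 - 92/13*(-209)) = -17658 - (-92/13 + 19228/13) = -17658 - 1*1472 = -17658 - 1472 = -19130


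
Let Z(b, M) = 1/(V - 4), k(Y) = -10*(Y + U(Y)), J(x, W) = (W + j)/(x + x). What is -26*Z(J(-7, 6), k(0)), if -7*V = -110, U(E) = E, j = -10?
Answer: -91/41 ≈ -2.2195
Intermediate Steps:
V = 110/7 (V = -⅐*(-110) = 110/7 ≈ 15.714)
J(x, W) = (-10 + W)/(2*x) (J(x, W) = (W - 10)/(x + x) = (-10 + W)/((2*x)) = (-10 + W)*(1/(2*x)) = (-10 + W)/(2*x))
k(Y) = -20*Y (k(Y) = -10*(Y + Y) = -20*Y)
Z(b, M) = 7/82 (Z(b, M) = 1/(110/7 - 4) = 1/(82/7) = 7/82)
-26*Z(J(-7, 6), k(0)) = -26*7/82 = -91/41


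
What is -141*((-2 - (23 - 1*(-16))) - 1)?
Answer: 5922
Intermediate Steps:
-141*((-2 - (23 - 1*(-16))) - 1) = -141*((-2 - (23 + 16)) - 1) = -141*((-2 - 1*39) - 1) = -141*((-2 - 39) - 1) = -141*(-41 - 1) = -141*(-42) = 5922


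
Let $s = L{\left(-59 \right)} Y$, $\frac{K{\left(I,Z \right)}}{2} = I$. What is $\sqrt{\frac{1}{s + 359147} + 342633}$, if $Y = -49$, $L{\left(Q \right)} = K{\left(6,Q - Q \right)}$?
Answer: $\frac{2 \sqrt{11012614920278258}}{358559} \approx 585.35$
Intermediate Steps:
$K{\left(I,Z \right)} = 2 I$
$L{\left(Q \right)} = 12$ ($L{\left(Q \right)} = 2 \cdot 6 = 12$)
$s = -588$ ($s = 12 \left(-49\right) = -588$)
$\sqrt{\frac{1}{s + 359147} + 342633} = \sqrt{\frac{1}{-588 + 359147} + 342633} = \sqrt{\frac{1}{358559} + 342633} = \sqrt{\frac{122854145848}{358559}} = \frac{2 \sqrt{11012614920278258}}{358559}$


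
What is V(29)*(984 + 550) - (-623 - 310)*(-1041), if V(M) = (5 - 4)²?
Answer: -969719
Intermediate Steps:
V(M) = 1 (V(M) = 1² = 1)
V(29)*(984 + 550) - (-623 - 310)*(-1041) = 1*(984 + 550) - (-623 - 310)*(-1041) = 1*1534 - (-933)*(-1041) = 1534 - 1*971253 = 1534 - 971253 = -969719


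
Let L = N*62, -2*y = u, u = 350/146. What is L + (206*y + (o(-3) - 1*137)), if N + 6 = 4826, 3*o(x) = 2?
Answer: 65362028/219 ≈ 2.9846e+5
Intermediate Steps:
o(x) = 2/3 (o(x) = (1/3)*2 = 2/3)
N = 4820 (N = -6 + 4826 = 4820)
u = 175/73 (u = 350*(1/146) = 175/73 ≈ 2.3973)
y = -175/146 (y = -1/2*175/73 = -175/146 ≈ -1.1986)
L = 298840 (L = 4820*62 = 298840)
L + (206*y + (o(-3) - 1*137)) = 298840 + (206*(-175/146) + (2/3 - 1*137)) = 298840 + (-18025/73 + (2/3 - 137)) = 298840 + (-18025/73 - 409/3) = 298840 - 83932/219 = 65362028/219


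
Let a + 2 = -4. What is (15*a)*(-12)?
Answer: 1080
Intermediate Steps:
a = -6 (a = -2 - 4 = -6)
(15*a)*(-12) = (15*(-6))*(-12) = -90*(-12) = 1080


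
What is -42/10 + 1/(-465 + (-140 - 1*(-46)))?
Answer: -11744/2795 ≈ -4.2018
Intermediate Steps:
-42/10 + 1/(-465 + (-140 - 1*(-46))) = -42*⅒ + 1/(-465 + (-140 + 46)) = -21/5 + 1/(-465 - 94) = -21/5 + 1/(-559) = -21/5 - 1/559 = -11744/2795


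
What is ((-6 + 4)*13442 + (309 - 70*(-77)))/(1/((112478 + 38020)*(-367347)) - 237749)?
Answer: 234242497571022/2628790160727539 ≈ 0.089107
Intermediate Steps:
((-6 + 4)*13442 + (309 - 70*(-77)))/(1/((112478 + 38020)*(-367347)) - 237749) = (-2*13442 + (309 + 5390))/(-1/367347/150498 - 237749) = (-26884 + 5699)/((1/150498)*(-1/367347) - 237749) = -21185/(-1/55284988806 - 237749) = -21185/(-13143950803637695/55284988806) = -21185*(-55284988806/13143950803637695) = 234242497571022/2628790160727539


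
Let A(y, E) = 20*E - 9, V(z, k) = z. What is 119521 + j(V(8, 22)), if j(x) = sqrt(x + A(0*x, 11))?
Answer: 119521 + sqrt(219) ≈ 1.1954e+5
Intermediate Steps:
A(y, E) = -9 + 20*E
j(x) = sqrt(211 + x) (j(x) = sqrt(x + (-9 + 20*11)) = sqrt(x + (-9 + 220)) = sqrt(x + 211) = sqrt(211 + x))
119521 + j(V(8, 22)) = 119521 + sqrt(211 + 8) = 119521 + sqrt(219)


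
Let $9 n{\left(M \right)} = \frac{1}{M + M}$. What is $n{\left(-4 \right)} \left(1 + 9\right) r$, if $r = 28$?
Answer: $- \frac{35}{9} \approx -3.8889$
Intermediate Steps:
$n{\left(M \right)} = \frac{1}{18 M}$ ($n{\left(M \right)} = \frac{1}{9 \left(M + M\right)} = \frac{1}{9 \cdot 2 M} = \frac{\frac{1}{2} \frac{1}{M}}{9} = \frac{1}{18 M}$)
$n{\left(-4 \right)} \left(1 + 9\right) r = \frac{1}{18 \left(-4\right)} \left(1 + 9\right) 28 = \frac{1}{18} \left(- \frac{1}{4}\right) 10 \cdot 28 = \left(- \frac{1}{72}\right) 10 \cdot 28 = \left(- \frac{5}{36}\right) 28 = - \frac{35}{9}$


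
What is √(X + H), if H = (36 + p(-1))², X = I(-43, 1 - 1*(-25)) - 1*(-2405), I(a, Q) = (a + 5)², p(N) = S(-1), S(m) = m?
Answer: √5074 ≈ 71.232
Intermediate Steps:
p(N) = -1
I(a, Q) = (5 + a)²
X = 3849 (X = (5 - 43)² - 1*(-2405) = (-38)² + 2405 = 1444 + 2405 = 3849)
H = 1225 (H = (36 - 1)² = 35² = 1225)
√(X + H) = √(3849 + 1225) = √5074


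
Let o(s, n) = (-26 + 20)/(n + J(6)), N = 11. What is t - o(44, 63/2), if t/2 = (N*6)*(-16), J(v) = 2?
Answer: -141492/67 ≈ -2111.8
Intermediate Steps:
o(s, n) = -6/(2 + n) (o(s, n) = (-26 + 20)/(n + 2) = -6/(2 + n))
t = -2112 (t = 2*((11*6)*(-16)) = 2*(66*(-16)) = 2*(-1056) = -2112)
t - o(44, 63/2) = -2112 - (-6)/(2 + 63/2) = -2112 - (-6)/67/2 = -2112 - (-6)*2/67 = -2112 - 1*(-12/67) = -2112 + 12/67 = -141492/67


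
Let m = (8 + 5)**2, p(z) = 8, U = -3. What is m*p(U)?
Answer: 1352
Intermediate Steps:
m = 169 (m = 13**2 = 169)
m*p(U) = 169*8 = 1352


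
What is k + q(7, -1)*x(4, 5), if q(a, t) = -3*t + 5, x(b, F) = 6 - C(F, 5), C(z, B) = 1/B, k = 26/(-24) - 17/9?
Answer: 7817/180 ≈ 43.428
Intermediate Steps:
k = -107/36 (k = 26*(-1/24) - 17*⅑ = -13/12 - 17/9 = -107/36 ≈ -2.9722)
x(b, F) = 29/5 (x(b, F) = 6 - 1/5 = 6 - 1*⅕ = 6 - ⅕ = 29/5)
q(a, t) = 5 - 3*t
k + q(7, -1)*x(4, 5) = -107/36 + (5 - 3*(-1))*(29/5) = -107/36 + (5 + 3)*(29/5) = -107/36 + 8*(29/5) = -107/36 + 232/5 = 7817/180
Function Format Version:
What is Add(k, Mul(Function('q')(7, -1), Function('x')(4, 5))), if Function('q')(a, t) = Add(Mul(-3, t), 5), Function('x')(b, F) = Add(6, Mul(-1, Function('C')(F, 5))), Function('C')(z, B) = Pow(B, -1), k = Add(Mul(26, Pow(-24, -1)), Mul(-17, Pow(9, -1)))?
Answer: Rational(7817, 180) ≈ 43.428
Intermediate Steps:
k = Rational(-107, 36) (k = Add(Mul(26, Rational(-1, 24)), Mul(-17, Rational(1, 9))) = Add(Rational(-13, 12), Rational(-17, 9)) = Rational(-107, 36) ≈ -2.9722)
Function('x')(b, F) = Rational(29, 5) (Function('x')(b, F) = Add(6, Mul(-1, Pow(5, -1))) = Add(6, Mul(-1, Rational(1, 5))) = Add(6, Rational(-1, 5)) = Rational(29, 5))
Function('q')(a, t) = Add(5, Mul(-3, t))
Add(k, Mul(Function('q')(7, -1), Function('x')(4, 5))) = Add(Rational(-107, 36), Mul(Add(5, Mul(-3, -1)), Rational(29, 5))) = Add(Rational(-107, 36), Mul(Add(5, 3), Rational(29, 5))) = Add(Rational(-107, 36), Mul(8, Rational(29, 5))) = Add(Rational(-107, 36), Rational(232, 5)) = Rational(7817, 180)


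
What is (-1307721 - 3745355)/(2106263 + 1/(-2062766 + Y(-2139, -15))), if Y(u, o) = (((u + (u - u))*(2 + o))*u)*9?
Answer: -678849586910887/282963439986987 ≈ -2.3991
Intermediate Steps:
Y(u, o) = 9*u²*(2 + o) (Y(u, o) = (((u + 0)*(2 + o))*u)*9 = ((u*(2 + o))*u)*9 = (u²*(2 + o))*9 = 9*u²*(2 + o))
(-1307721 - 3745355)/(2106263 + 1/(-2062766 + Y(-2139, -15))) = (-1307721 - 3745355)/(2106263 + 1/(-2062766 + 9*(-2139)²*(2 - 15))) = -5053076/(2106263 + 1/(-2062766 + 9*4575321*(-13))) = -5053076/(2106263 + 1/(-2062766 - 535312557)) = -5053076/(2106263 + 1/(-537375323)) = -5053076/(2106263 - 1/537375323) = -5053076/1131853759947948/537375323 = -5053076*537375323/1131853759947948 = -678849586910887/282963439986987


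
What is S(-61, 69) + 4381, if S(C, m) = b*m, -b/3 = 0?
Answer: 4381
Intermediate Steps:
b = 0 (b = -3*0 = 0)
S(C, m) = 0 (S(C, m) = 0*m = 0)
S(-61, 69) + 4381 = 0 + 4381 = 4381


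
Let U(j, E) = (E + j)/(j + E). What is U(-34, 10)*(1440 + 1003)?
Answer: 2443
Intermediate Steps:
U(j, E) = 1 (U(j, E) = (E + j)/(E + j) = 1)
U(-34, 10)*(1440 + 1003) = 1*(1440 + 1003) = 1*2443 = 2443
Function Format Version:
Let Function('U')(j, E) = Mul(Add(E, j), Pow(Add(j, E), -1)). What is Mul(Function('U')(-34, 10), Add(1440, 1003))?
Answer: 2443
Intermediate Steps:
Function('U')(j, E) = 1 (Function('U')(j, E) = Mul(Add(E, j), Pow(Add(E, j), -1)) = 1)
Mul(Function('U')(-34, 10), Add(1440, 1003)) = Mul(1, Add(1440, 1003)) = Mul(1, 2443) = 2443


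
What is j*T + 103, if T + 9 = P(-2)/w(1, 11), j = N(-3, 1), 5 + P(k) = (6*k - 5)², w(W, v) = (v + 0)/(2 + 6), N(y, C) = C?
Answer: 3306/11 ≈ 300.55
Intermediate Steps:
w(W, v) = v/8
P(k) = -5 + (-5 + 6*k)² (P(k) = -5 + (6*k - 5)² = -5 + (-5 + 6*k)²)
j = 1
T = 2173/11 (T = -9 + (-5 + (-5 + 6*(-2))²)/(((⅛)*11)) = -9 + (-5 + (-5 - 12)²)/(11/8) = -9 + (-5 + (-17)²)*(8/11) = -9 + (-5 + 289)*(8/11) = -9 + 284*(8/11) = -9 + 2272/11 = 2173/11 ≈ 197.55)
j*T + 103 = 1*(2173/11) + 103 = 2173/11 + 103 = 3306/11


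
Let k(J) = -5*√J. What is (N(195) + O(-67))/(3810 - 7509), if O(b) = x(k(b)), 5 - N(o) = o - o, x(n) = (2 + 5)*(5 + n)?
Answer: -40/3699 + 35*I*√67/3699 ≈ -0.010814 + 0.07745*I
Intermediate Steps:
x(n) = 35 + 7*n (x(n) = 7*(5 + n) = 35 + 7*n)
N(o) = 5 (N(o) = 5 - (o - o) = 5 - 1*0 = 5 + 0 = 5)
O(b) = 35 - 35*√b (O(b) = 35 + 7*(-5*√b) = 35 - 35*√b)
(N(195) + O(-67))/(3810 - 7509) = (5 + (35 - 35*I*√67))/(3810 - 7509) = (5 + (35 - 35*I*√67))/(-3699) = (5 + (35 - 35*I*√67))*(-1/3699) = (40 - 35*I*√67)*(-1/3699) = -40/3699 + 35*I*√67/3699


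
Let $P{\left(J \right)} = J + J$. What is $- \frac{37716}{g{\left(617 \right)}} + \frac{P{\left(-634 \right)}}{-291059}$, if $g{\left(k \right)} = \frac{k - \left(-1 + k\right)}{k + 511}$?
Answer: $- \frac{12382711641964}{291059} \approx -4.2544 \cdot 10^{7}$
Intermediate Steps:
$P{\left(J \right)} = 2 J$
$g{\left(k \right)} = \frac{1}{511 + k}$ ($g{\left(k \right)} = \frac{k - \left(-1 + k\right)}{511 + k} = 1 \frac{1}{511 + k} = \frac{1}{511 + k}$)
$- \frac{37716}{g{\left(617 \right)}} + \frac{P{\left(-634 \right)}}{-291059} = - \frac{37716}{\frac{1}{511 + 617}} + \frac{2 \left(-634\right)}{-291059} = - \frac{37716}{\frac{1}{1128}} - - \frac{1268}{291059} = - 37716 \frac{1}{\frac{1}{1128}} + \frac{1268}{291059} = \left(-37716\right) 1128 + \frac{1268}{291059} = -42543648 + \frac{1268}{291059} = - \frac{12382711641964}{291059}$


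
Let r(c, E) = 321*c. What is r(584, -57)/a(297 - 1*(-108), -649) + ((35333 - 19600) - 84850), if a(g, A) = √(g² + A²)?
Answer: -69117 + 93732*√585226/292613 ≈ -68872.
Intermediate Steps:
a(g, A) = √(A² + g²)
r(584, -57)/a(297 - 1*(-108), -649) + ((35333 - 19600) - 84850) = (321*584)/(√((-649)² + (297 - 1*(-108))²)) + ((35333 - 19600) - 84850) = 187464/(√(421201 + (297 + 108)²)) + (15733 - 84850) = 187464/(√(421201 + 405²)) - 69117 = 187464/(√(421201 + 164025)) - 69117 = 187464/(√585226) - 69117 = 187464*(√585226/585226) - 69117 = 93732*√585226/292613 - 69117 = -69117 + 93732*√585226/292613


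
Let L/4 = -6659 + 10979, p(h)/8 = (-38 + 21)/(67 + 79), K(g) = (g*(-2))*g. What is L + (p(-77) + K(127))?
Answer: -1093462/73 ≈ -14979.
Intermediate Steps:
K(g) = -2*g**2 (K(g) = (-2*g)*g = -2*g**2)
p(h) = -68/73 (p(h) = 8*((-38 + 21)/(67 + 79)) = 8*(-17/146) = -68/73)
L = 17280 (L = 4*(-6659 + 10979) = 4*4320 = 17280)
L + (p(-77) + K(127)) = 17280 + (-68/73 - 2*127**2) = 17280 + (-68/73 - 2*16129) = 17280 + (-68/73 - 32258) = 17280 - 2354902/73 = -1093462/73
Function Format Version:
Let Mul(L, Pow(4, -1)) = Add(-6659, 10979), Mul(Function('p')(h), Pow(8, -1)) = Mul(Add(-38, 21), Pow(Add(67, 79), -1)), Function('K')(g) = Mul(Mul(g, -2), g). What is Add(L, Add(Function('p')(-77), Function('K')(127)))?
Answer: Rational(-1093462, 73) ≈ -14979.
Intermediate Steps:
Function('K')(g) = Mul(-2, Pow(g, 2)) (Function('K')(g) = Mul(Mul(-2, g), g) = Mul(-2, Pow(g, 2)))
Function('p')(h) = Rational(-68, 73) (Function('p')(h) = Mul(8, Mul(Add(-38, 21), Pow(Add(67, 79), -1))) = Mul(8, Mul(-17, Pow(146, -1))) = Mul(8, Mul(-17, Rational(1, 146))) = Mul(8, Rational(-17, 146)) = Rational(-68, 73))
L = 17280 (L = Mul(4, Add(-6659, 10979)) = Mul(4, 4320) = 17280)
Add(L, Add(Function('p')(-77), Function('K')(127))) = Add(17280, Add(Rational(-68, 73), Mul(-2, Pow(127, 2)))) = Add(17280, Add(Rational(-68, 73), Mul(-2, 16129))) = Add(17280, Add(Rational(-68, 73), -32258)) = Add(17280, Rational(-2354902, 73)) = Rational(-1093462, 73)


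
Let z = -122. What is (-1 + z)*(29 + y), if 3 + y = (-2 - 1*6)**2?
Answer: -11070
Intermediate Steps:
y = 61 (y = -3 + (-2 - 1*6)**2 = -3 + (-2 - 6)**2 = -3 + (-8)**2 = -3 + 64 = 61)
(-1 + z)*(29 + y) = (-1 - 122)*(29 + 61) = -123*90 = -11070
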